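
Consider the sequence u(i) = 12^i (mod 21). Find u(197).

3

u(1) = 12, u(2) = 18, u(3) = 6, u(4) = 9, u(5) = 3, u(6) = 15, u(7) = 12.
The sequence repeats with period 6.
So u(197) = u(1 + ((197-1) mod 6)) = u(5) = 3.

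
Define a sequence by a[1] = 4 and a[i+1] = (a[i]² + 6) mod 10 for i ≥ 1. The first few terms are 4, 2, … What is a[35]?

a[1] = 4; a[2] = 2; a[3] = 0; a[4] = 6; a[5] = 2.
Since a[5] = a[2] = 2, the sequence is eventually periodic: after a pre-period of length 1 it cycles with period 3.
For i ≥ 2, a[i] depends only on (i - 2) mod 3. (35 - 2) mod 3 = 0, so a[35] = a[2] = 2.

2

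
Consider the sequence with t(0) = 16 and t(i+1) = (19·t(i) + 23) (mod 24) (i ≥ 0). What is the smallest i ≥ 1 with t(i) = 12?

We have t(0) = 16; t(1) = 15; t(2) = 20; t(3) = 19; t(4) = 0; t(5) = 23; t(6) = 4; t(7) = 3; t(8) = 8; t(9) = 7; t(10) = 12; t(11) = 11; t(12) = 16.
The sequence repeats with period 12.
The value 12 first appears (with i ≥ 1) at t(10).

10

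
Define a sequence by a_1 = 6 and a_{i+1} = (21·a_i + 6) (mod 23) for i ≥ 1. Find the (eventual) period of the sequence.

22

Listing terms: a_1 = 6; a_2 = 17; a_3 = 18; a_4 = 16; a_5 = 20; a_6 = 12; a_7 = 5; a_8 = 19; a_9 = 14; a_{10} = 1; a_{11} = 4; a_{12} = 21; a_{13} = 10; a_{14} = 9; a_{15} = 11; a_{16} = 7; a_{17} = 15; a_{18} = 22; a_{19} = 8; a_{20} = 13; a_{21} = 3; a_{22} = 0; a_{23} = 6.
Since a_{23} = a_1 = 6, the sequence is periodic with period 22.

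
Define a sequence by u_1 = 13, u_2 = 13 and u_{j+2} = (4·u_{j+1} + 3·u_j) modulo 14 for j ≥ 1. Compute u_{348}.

11

We have u_1 = 13; u_2 = 13; u_3 = 7; u_4 = 11; u_5 = 9; u_6 = 13; u_7 = 9; u_8 = 5; u_9 = 5; u_{10} = 7; u_{11} = 1; u_{12} = 11; u_{13} = 5; u_{14} = 11; u_{15} = 3; u_{16} = 3; u_{17} = 7; u_{18} = 9; u_{19} = 1; u_{20} = 3; u_{21} = 1; u_{22} = 13; u_{23} = 13.
The sequence repeats with period 21.
(348 - 1) mod 21 = 11, so u_{348} = u_{12} = 11.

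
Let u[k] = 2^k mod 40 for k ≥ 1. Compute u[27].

Listing terms: u[1] = 2,  u[2] = 4,  u[3] = 8,  u[4] = 16,  u[5] = 32,  u[6] = 24,  u[7] = 8.
Since u[7] = u[3] = 8, the sequence is eventually periodic: after a pre-period of length 2 it cycles with period 4.
For k ≥ 3, u[k] depends only on (k - 3) mod 4. (27 - 3) mod 4 = 0, so u[27] = u[3] = 8.

8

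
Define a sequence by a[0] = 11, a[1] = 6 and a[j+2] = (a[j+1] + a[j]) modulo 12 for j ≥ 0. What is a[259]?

a[0] = 11; a[1] = 6; a[2] = 5; a[3] = 11; a[4] = 4; a[5] = 3; a[6] = 7; a[7] = 10; a[8] = 5; a[9] = 3; a[10] = 8; a[11] = 11; a[12] = 7; a[13] = 6; a[14] = 1; a[15] = 7; a[16] = 8; a[17] = 3; a[18] = 11; a[19] = 2; a[20] = 1; a[21] = 3; a[22] = 4; a[23] = 7; a[24] = 11; a[25] = 6.
The sequence repeats with period 24.
So a[259] = a[0 + ((259-0) mod 24)] = a[19] = 2.

2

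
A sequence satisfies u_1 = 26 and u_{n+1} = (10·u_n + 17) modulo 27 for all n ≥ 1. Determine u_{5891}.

We have u_1 = 26; u_2 = 7; u_3 = 6; u_4 = 23; u_5 = 4; u_6 = 3; u_7 = 20; u_8 = 1; u_9 = 0; u_{10} = 17; u_{11} = 25; u_{12} = 24; u_{13} = 14; u_{14} = 22; u_{15} = 21; u_{16} = 11; u_{17} = 19; u_{18} = 18; u_{19} = 8; u_{20} = 16; u_{21} = 15; u_{22} = 5; u_{23} = 13; u_{24} = 12; u_{25} = 2; u_{26} = 10; u_{27} = 9; u_{28} = 26.
The sequence repeats with period 27.
(5891 - 1) mod 27 = 4, so u_{5891} = u_5 = 4.

4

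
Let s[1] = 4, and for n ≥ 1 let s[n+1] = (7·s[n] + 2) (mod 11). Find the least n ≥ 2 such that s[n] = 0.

8

s[1] = 4; s[2] = 8; s[3] = 3; s[4] = 1; s[5] = 9; s[6] = 10; s[7] = 6; s[8] = 0; s[9] = 2; s[10] = 5; s[11] = 4.
The sequence repeats with period 10.
The value 0 first appears (with n ≥ 2) at s[8].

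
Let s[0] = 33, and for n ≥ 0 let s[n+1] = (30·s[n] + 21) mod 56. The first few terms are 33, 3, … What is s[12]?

47

Listing terms: s[0] = 33, s[1] = 3, s[2] = 55, s[3] = 47, s[4] = 31, s[5] = 55.
Since s[5] = s[2] = 55, the sequence is eventually periodic: after a pre-period of length 2 it cycles with period 3.
For n ≥ 2, s[n] depends only on (n - 2) mod 3. (12 - 2) mod 3 = 1, so s[12] = s[3] = 47.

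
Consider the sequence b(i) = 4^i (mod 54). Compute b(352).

4

Listing terms: b(0) = 1; b(1) = 4; b(2) = 16; b(3) = 10; b(4) = 40; b(5) = 52; b(6) = 46; b(7) = 22; b(8) = 34; b(9) = 28; b(10) = 4.
Since b(10) = b(1) = 4, the sequence is eventually periodic: after a pre-period of length 1 it cycles with period 9.
For i ≥ 1, b(i) depends only on (i - 1) mod 9. (352 - 1) mod 9 = 0, so b(352) = b(1) = 4.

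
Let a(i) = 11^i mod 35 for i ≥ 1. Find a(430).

11

Listing terms: a(1) = 11,  a(2) = 16,  a(3) = 1,  a(4) = 11.
Since a(4) = a(1) = 11, the sequence is periodic with period 3.
(430 - 1) mod 3 = 0, so a(430) = a(1) = 11.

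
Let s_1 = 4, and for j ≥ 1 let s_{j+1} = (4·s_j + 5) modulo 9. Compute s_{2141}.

Computing terms: s_1 = 4,  s_2 = 3,  s_3 = 8,  s_4 = 1,  s_5 = 0,  s_6 = 5,  s_7 = 7,  s_8 = 6,  s_9 = 2,  s_{10} = 4.
Since s_{10} = s_1 = 4, the sequence is periodic with period 9.
So s_{2141} = s_{1 + ((2141-1) mod 9)} = s_8 = 6.

6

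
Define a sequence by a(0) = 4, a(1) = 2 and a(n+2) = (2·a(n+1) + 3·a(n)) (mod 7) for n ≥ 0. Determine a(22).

5

Computing terms: a(0) = 4; a(1) = 2; a(2) = 2; a(3) = 3; a(4) = 5; a(5) = 5; a(6) = 4; a(7) = 2.
The sequence repeats with period 6.
So a(22) = a(0 + ((22-0) mod 6)) = a(4) = 5.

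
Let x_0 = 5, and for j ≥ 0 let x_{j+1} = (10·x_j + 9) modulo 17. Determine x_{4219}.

We have x_0 = 5; x_1 = 8; x_2 = 4; x_3 = 15; x_4 = 6; x_5 = 1; x_6 = 2; x_7 = 12; x_8 = 10; x_9 = 7; x_{10} = 11; x_{11} = 0; x_{12} = 9; x_{13} = 14; x_{14} = 13; x_{15} = 3; x_{16} = 5.
The sequence repeats with period 16.
So x_{4219} = x_{0 + ((4219-0) mod 16)} = x_{11} = 0.

0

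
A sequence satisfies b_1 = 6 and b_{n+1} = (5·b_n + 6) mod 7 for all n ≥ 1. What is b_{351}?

We have b_1 = 6,  b_2 = 1,  b_3 = 4,  b_4 = 5,  b_5 = 3,  b_6 = 0,  b_7 = 6.
The sequence repeats with period 6.
So b_{351} = b_{1 + ((351-1) mod 6)} = b_3 = 4.

4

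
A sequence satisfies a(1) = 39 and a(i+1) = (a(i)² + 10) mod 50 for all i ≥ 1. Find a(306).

We have a(1) = 39,  a(2) = 31,  a(3) = 21,  a(4) = 1,  a(5) = 11,  a(6) = 31.
Since a(6) = a(2) = 31, the sequence is eventually periodic: after a pre-period of length 1 it cycles with period 4.
For i ≥ 2, a(i) depends only on (i - 2) mod 4. (306 - 2) mod 4 = 0, so a(306) = a(2) = 31.

31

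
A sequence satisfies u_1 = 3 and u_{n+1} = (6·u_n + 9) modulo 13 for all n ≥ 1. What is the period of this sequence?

Computing terms: u_1 = 3,  u_2 = 1,  u_3 = 2,  u_4 = 8,  u_5 = 5,  u_6 = 0,  u_7 = 9,  u_8 = 11,  u_9 = 10,  u_{10} = 4,  u_{11} = 7,  u_{12} = 12,  u_{13} = 3.
Since u_{13} = u_1 = 3, the sequence is periodic with period 12.

12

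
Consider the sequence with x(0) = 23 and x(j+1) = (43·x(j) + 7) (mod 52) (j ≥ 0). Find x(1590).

Computing terms: x(0) = 23, x(1) = 8, x(2) = 39, x(3) = 20, x(4) = 35, x(5) = 4, x(6) = 23.
Since x(6) = x(0) = 23, the sequence is periodic with period 6.
So x(1590) = x(0 + ((1590-0) mod 6)) = x(0) = 23.

23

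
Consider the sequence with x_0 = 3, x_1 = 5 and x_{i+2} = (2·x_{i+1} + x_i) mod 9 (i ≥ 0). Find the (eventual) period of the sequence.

x_0 = 3; x_1 = 5; x_2 = 4; x_3 = 4; x_4 = 3; x_5 = 1; x_6 = 5; x_7 = 2; x_8 = 0; x_9 = 2; x_{10} = 4; x_{11} = 1; x_{12} = 6; x_{13} = 4; x_{14} = 5; x_{15} = 5; x_{16} = 6; x_{17} = 8; x_{18} = 4; x_{19} = 7; x_{20} = 0; x_{21} = 7; x_{22} = 5; x_{23} = 8; x_{24} = 3; x_{25} = 5.
Since (x_{24}, x_{25}) = (x_0, x_1) = (3, 5) (two consecutive terms determine the rest), the sequence is periodic with period 24.

24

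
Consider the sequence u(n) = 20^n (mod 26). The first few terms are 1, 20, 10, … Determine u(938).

10

Listing terms: u(0) = 1; u(1) = 20; u(2) = 10; u(3) = 18; u(4) = 22; u(5) = 24; u(6) = 12; u(7) = 6; u(8) = 16; u(9) = 8; u(10) = 4; u(11) = 2; u(12) = 14; u(13) = 20.
Since u(13) = u(1) = 20, the sequence is eventually periodic: after a pre-period of length 1 it cycles with period 12.
For n ≥ 1, u(n) depends only on (n - 1) mod 12. (938 - 1) mod 12 = 1, so u(938) = u(2) = 10.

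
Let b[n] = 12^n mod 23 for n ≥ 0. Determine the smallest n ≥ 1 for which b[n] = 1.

We have b[0] = 1, b[1] = 12, b[2] = 6, b[3] = 3, b[4] = 13, b[5] = 18, b[6] = 9, b[7] = 16, b[8] = 8, b[9] = 4, b[10] = 2, b[11] = 1.
Since b[11] = b[0] = 1, the sequence is periodic with period 11.
The value 1 next appears (with n ≥ 1) at b[11].

11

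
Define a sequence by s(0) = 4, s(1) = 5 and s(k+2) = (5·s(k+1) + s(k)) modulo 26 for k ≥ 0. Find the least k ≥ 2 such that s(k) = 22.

Computing terms: s(0) = 4; s(1) = 5; s(2) = 3; s(3) = 20; s(4) = 25; s(5) = 15; s(6) = 22; s(7) = 21; s(8) = 23; s(9) = 6; s(10) = 1; s(11) = 11; s(12) = 4; s(13) = 5.
The sequence repeats with period 12.
The value 22 first appears (with k ≥ 2) at s(6).

6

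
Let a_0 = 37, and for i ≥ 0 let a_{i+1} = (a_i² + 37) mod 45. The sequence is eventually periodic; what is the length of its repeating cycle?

6

Listing terms: a_0 = 37, a_1 = 11, a_2 = 23, a_3 = 26, a_4 = 38, a_5 = 41, a_6 = 8, a_7 = 11.
Since a_7 = a_1 = 11, the sequence is eventually periodic: after a pre-period of length 1 it cycles with period 6.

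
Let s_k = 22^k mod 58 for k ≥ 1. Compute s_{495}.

Listing terms: s_1 = 22; s_2 = 20; s_3 = 34; s_4 = 52; s_5 = 42; s_6 = 54; s_7 = 28; s_8 = 36; s_9 = 38; s_{10} = 24; s_{11} = 6; s_{12} = 16; s_{13} = 4; s_{14} = 30; s_{15} = 22.
The sequence repeats with period 14.
So s_{495} = s_{1 + ((495-1) mod 14)} = s_5 = 42.

42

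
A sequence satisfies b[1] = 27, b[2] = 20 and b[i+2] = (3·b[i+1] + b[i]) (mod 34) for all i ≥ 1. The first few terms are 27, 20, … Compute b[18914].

b[1] = 27,  b[2] = 20,  b[3] = 19,  b[4] = 9,  b[5] = 12,  b[6] = 11,  b[7] = 11,  b[8] = 10,  b[9] = 7,  b[10] = 31,  b[11] = 32,  b[12] = 25,  b[13] = 5,  b[14] = 6,  b[15] = 23,  b[16] = 7,  b[17] = 10,  b[18] = 3,  b[19] = 19,  b[20] = 26,  b[21] = 29,  b[22] = 11,  b[23] = 28,  b[24] = 27,  b[25] = 7,  b[26] = 14,  b[27] = 15,  b[28] = 25,  b[29] = 22,  b[30] = 23,  b[31] = 23,  b[32] = 24,  b[33] = 27,  b[34] = 3,  b[35] = 2,  b[36] = 9,  b[37] = 29,  b[38] = 28,  b[39] = 11,  b[40] = 27,  b[41] = 24,  b[42] = 31,  b[43] = 15,  b[44] = 8,  b[45] = 5,  b[46] = 23,  b[47] = 6,  b[48] = 7,  b[49] = 27,  b[50] = 20.
The sequence repeats with period 48.
(18914 - 1) mod 48 = 1, so b[18914] = b[2] = 20.

20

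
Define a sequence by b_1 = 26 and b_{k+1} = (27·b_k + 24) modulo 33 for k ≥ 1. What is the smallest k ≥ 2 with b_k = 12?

4

We have b_1 = 26; b_2 = 0; b_3 = 24; b_4 = 12; b_5 = 18; b_6 = 15; b_7 = 0.
Since b_7 = b_2 = 0, the sequence is eventually periodic: after a pre-period of length 1 it cycles with period 5.
The value 12 first appears (with k ≥ 2) at b_4.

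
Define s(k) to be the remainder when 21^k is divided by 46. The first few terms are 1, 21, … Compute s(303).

5

s(0) = 1; s(1) = 21; s(2) = 27; s(3) = 15; s(4) = 39; s(5) = 37; s(6) = 41; s(7) = 33; s(8) = 3; s(9) = 17; s(10) = 35; s(11) = 45; s(12) = 25; s(13) = 19; s(14) = 31; s(15) = 7; s(16) = 9; s(17) = 5; s(18) = 13; s(19) = 43; s(20) = 29; s(21) = 11; s(22) = 1.
The sequence repeats with period 22.
(303 - 0) mod 22 = 17, so s(303) = s(17) = 5.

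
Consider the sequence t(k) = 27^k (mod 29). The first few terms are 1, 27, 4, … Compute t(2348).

20

Computing terms: t(0) = 1, t(1) = 27, t(2) = 4, t(3) = 21, t(4) = 16, t(5) = 26, t(6) = 6, t(7) = 17, t(8) = 24, t(9) = 10, t(10) = 9, t(11) = 11, t(12) = 7, t(13) = 15, t(14) = 28, t(15) = 2, t(16) = 25, t(17) = 8, t(18) = 13, t(19) = 3, t(20) = 23, t(21) = 12, t(22) = 5, t(23) = 19, t(24) = 20, t(25) = 18, t(26) = 22, t(27) = 14, t(28) = 1.
The sequence repeats with period 28.
(2348 - 0) mod 28 = 24, so t(2348) = t(24) = 20.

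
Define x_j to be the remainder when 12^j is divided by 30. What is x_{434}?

24

Computing terms: x_1 = 12, x_2 = 24, x_3 = 18, x_4 = 6, x_5 = 12.
The sequence repeats with period 4.
So x_{434} = x_{1 + ((434-1) mod 4)} = x_2 = 24.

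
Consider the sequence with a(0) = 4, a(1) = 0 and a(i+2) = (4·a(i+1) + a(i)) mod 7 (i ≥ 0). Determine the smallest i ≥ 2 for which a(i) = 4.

2

Listing terms: a(0) = 4, a(1) = 0, a(2) = 4, a(3) = 2, a(4) = 5, a(5) = 1, a(6) = 2, a(7) = 2, a(8) = 3, a(9) = 0, a(10) = 3, a(11) = 5, a(12) = 2, a(13) = 6, a(14) = 5, a(15) = 5, a(16) = 4, a(17) = 0.
The sequence repeats with period 16.
The value 4 first appears (with i ≥ 2) at a(2).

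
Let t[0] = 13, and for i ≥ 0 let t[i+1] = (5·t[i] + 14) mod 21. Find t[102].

13

We have t[0] = 13,  t[1] = 16,  t[2] = 10,  t[3] = 1,  t[4] = 19,  t[5] = 4,  t[6] = 13.
The sequence repeats with period 6.
(102 - 0) mod 6 = 0, so t[102] = t[0] = 13.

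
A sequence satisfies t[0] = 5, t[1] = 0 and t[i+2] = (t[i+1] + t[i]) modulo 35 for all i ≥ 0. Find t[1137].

Computing terms: t[0] = 5; t[1] = 0; t[2] = 5; t[3] = 5; t[4] = 10; t[5] = 15; t[6] = 25; t[7] = 5; t[8] = 30; t[9] = 0; t[10] = 30; t[11] = 30; t[12] = 25; t[13] = 20; t[14] = 10; t[15] = 30; t[16] = 5; t[17] = 0.
Since (t[16], t[17]) = (t[0], t[1]) = (5, 0) (two consecutive terms determine the rest), the sequence is periodic with period 16.
So t[1137] = t[0 + ((1137-0) mod 16)] = t[1] = 0.

0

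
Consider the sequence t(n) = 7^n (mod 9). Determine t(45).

1

t(1) = 7, t(2) = 4, t(3) = 1, t(4) = 7.
Since t(4) = t(1) = 7, the sequence is periodic with period 3.
(45 - 1) mod 3 = 2, so t(45) = t(3) = 1.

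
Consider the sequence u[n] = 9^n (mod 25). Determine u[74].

Computing terms: u[0] = 1,  u[1] = 9,  u[2] = 6,  u[3] = 4,  u[4] = 11,  u[5] = 24,  u[6] = 16,  u[7] = 19,  u[8] = 21,  u[9] = 14,  u[10] = 1.
Since u[10] = u[0] = 1, the sequence is periodic with period 10.
(74 - 0) mod 10 = 4, so u[74] = u[4] = 11.

11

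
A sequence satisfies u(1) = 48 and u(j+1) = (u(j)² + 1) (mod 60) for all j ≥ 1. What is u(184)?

17

We have u(1) = 48; u(2) = 25; u(3) = 26; u(4) = 17; u(5) = 50; u(6) = 41; u(7) = 2; u(8) = 5; u(9) = 26.
Since u(9) = u(3) = 26, the sequence is eventually periodic: after a pre-period of length 2 it cycles with period 6.
For j ≥ 3, u(j) depends only on (j - 3) mod 6. (184 - 3) mod 6 = 1, so u(184) = u(4) = 17.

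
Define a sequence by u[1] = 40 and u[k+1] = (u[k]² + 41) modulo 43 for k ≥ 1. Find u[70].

Listing terms: u[1] = 40,  u[2] = 7,  u[3] = 4,  u[4] = 14,  u[5] = 22,  u[6] = 9,  u[7] = 36,  u[8] = 4.
Since u[8] = u[3] = 4, the sequence is eventually periodic: after a pre-period of length 2 it cycles with period 5.
For k ≥ 3, u[k] depends only on (k - 3) mod 5. (70 - 3) mod 5 = 2, so u[70] = u[5] = 22.

22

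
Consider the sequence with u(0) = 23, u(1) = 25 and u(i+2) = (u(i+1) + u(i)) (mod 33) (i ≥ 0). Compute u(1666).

18

We have u(0) = 23, u(1) = 25, u(2) = 15, u(3) = 7, u(4) = 22, u(5) = 29, u(6) = 18, u(7) = 14, u(8) = 32, u(9) = 13, u(10) = 12, u(11) = 25, u(12) = 4, u(13) = 29, u(14) = 0, u(15) = 29, u(16) = 29, u(17) = 25, u(18) = 21, u(19) = 13, u(20) = 1, u(21) = 14, u(22) = 15, u(23) = 29, u(24) = 11, u(25) = 7, u(26) = 18, u(27) = 25, u(28) = 10, u(29) = 2, u(30) = 12, u(31) = 14, u(32) = 26, u(33) = 7, u(34) = 0, u(35) = 7, u(36) = 7, u(37) = 14, u(38) = 21, u(39) = 2, u(40) = 23, u(41) = 25.
Since (u(40), u(41)) = (u(0), u(1)) = (23, 25) (two consecutive terms determine the rest), the sequence is periodic with period 40.
(1666 - 0) mod 40 = 26, so u(1666) = u(26) = 18.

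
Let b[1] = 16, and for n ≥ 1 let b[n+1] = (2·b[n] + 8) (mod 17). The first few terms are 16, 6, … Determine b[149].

2

We have b[1] = 16, b[2] = 6, b[3] = 3, b[4] = 14, b[5] = 2, b[6] = 12, b[7] = 15, b[8] = 4, b[9] = 16.
Since b[9] = b[1] = 16, the sequence is periodic with period 8.
(149 - 1) mod 8 = 4, so b[149] = b[5] = 2.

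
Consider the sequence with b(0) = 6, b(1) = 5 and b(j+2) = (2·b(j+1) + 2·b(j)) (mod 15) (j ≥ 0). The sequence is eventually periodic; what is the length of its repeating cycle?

24

b(0) = 6, b(1) = 5, b(2) = 7, b(3) = 9, b(4) = 2, b(5) = 7, b(6) = 3, b(7) = 5, b(8) = 1, b(9) = 12, b(10) = 11, b(11) = 1, b(12) = 9, b(13) = 5, b(14) = 13, b(15) = 6, b(16) = 8, b(17) = 13, b(18) = 12, b(19) = 5, b(20) = 4, b(21) = 3, b(22) = 14, b(23) = 4, b(24) = 6, b(25) = 5.
The sequence repeats with period 24.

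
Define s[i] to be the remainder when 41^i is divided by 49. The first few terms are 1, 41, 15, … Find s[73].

27

s[0] = 1,  s[1] = 41,  s[2] = 15,  s[3] = 27,  s[4] = 29,  s[5] = 13,  s[6] = 43,  s[7] = 48,  s[8] = 8,  s[9] = 34,  s[10] = 22,  s[11] = 20,  s[12] = 36,  s[13] = 6,  s[14] = 1.
The sequence repeats with period 14.
So s[73] = s[0 + ((73-0) mod 14)] = s[3] = 27.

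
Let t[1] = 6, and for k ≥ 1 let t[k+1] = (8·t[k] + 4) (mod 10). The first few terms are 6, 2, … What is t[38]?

Computing terms: t[1] = 6,  t[2] = 2,  t[3] = 0,  t[4] = 4,  t[5] = 6.
The sequence repeats with period 4.
So t[38] = t[1 + ((38-1) mod 4)] = t[2] = 2.

2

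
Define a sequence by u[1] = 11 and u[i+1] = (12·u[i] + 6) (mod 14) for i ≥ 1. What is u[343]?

u[1] = 11,  u[2] = 12,  u[3] = 10,  u[4] = 0,  u[5] = 6,  u[6] = 8,  u[7] = 4,  u[8] = 12.
Since u[8] = u[2] = 12, the sequence is eventually periodic: after a pre-period of length 1 it cycles with period 6.
For i ≥ 2, u[i] depends only on (i - 2) mod 6. (343 - 2) mod 6 = 5, so u[343] = u[7] = 4.

4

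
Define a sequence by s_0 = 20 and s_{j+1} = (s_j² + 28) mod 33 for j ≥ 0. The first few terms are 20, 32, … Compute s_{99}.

17

Listing terms: s_0 = 20,  s_1 = 32,  s_2 = 29,  s_3 = 11,  s_4 = 17,  s_5 = 20.
Since s_5 = s_0 = 20, the sequence is periodic with period 5.
(99 - 0) mod 5 = 4, so s_{99} = s_4 = 17.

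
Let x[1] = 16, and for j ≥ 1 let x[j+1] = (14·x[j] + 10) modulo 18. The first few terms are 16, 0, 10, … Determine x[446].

0

Listing terms: x[1] = 16; x[2] = 0; x[3] = 10; x[4] = 6; x[5] = 4; x[6] = 12; x[7] = 16.
Since x[7] = x[1] = 16, the sequence is periodic with period 6.
(446 - 1) mod 6 = 1, so x[446] = x[2] = 0.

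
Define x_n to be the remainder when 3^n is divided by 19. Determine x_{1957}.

14

Computing terms: x_0 = 1; x_1 = 3; x_2 = 9; x_3 = 8; x_4 = 5; x_5 = 15; x_6 = 7; x_7 = 2; x_8 = 6; x_9 = 18; x_{10} = 16; x_{11} = 10; x_{12} = 11; x_{13} = 14; x_{14} = 4; x_{15} = 12; x_{16} = 17; x_{17} = 13; x_{18} = 1.
The sequence repeats with period 18.
(1957 - 0) mod 18 = 13, so x_{1957} = x_{13} = 14.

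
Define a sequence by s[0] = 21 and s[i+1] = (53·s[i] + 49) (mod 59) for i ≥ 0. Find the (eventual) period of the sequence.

s[0] = 21, s[1] = 41, s[2] = 39, s[3] = 51, s[4] = 38, s[5] = 57, s[6] = 2, s[7] = 37, s[8] = 4, s[9] = 25, s[10] = 17, s[11] = 6, s[12] = 13, s[13] = 30, s[14] = 46, s[15] = 9, s[16] = 54, s[17] = 20, s[18] = 47, s[19] = 3, s[20] = 31, s[21] = 40, s[22] = 45, s[23] = 15, s[24] = 18, s[25] = 0, s[26] = 49, s[27] = 50, s[28] = 44, s[29] = 21.
The sequence repeats with period 29.

29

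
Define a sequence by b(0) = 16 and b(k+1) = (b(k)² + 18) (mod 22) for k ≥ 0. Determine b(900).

We have b(0) = 16, b(1) = 10, b(2) = 8, b(3) = 16.
Since b(3) = b(0) = 16, the sequence is periodic with period 3.
So b(900) = b(0 + ((900-0) mod 3)) = b(0) = 16.

16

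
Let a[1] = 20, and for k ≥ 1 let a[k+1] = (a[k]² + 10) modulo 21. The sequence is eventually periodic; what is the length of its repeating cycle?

Computing terms: a[1] = 20, a[2] = 11, a[3] = 5, a[4] = 14, a[5] = 17, a[6] = 5.
Since a[6] = a[3] = 5, the sequence is eventually periodic: after a pre-period of length 2 it cycles with period 3.

3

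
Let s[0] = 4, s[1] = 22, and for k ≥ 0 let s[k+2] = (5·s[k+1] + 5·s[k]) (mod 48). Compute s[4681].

Computing terms: s[0] = 4,  s[1] = 22,  s[2] = 34,  s[3] = 40,  s[4] = 34,  s[5] = 34,  s[6] = 4,  s[7] = 46,  s[8] = 10,  s[9] = 40,  s[10] = 10,  s[11] = 10,  s[12] = 4,  s[13] = 22.
The sequence repeats with period 12.
So s[4681] = s[0 + ((4681-0) mod 12)] = s[1] = 22.

22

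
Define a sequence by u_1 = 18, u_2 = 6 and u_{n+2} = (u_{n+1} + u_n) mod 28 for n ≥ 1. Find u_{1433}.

Computing terms: u_1 = 18, u_2 = 6, u_3 = 24, u_4 = 2, u_5 = 26, u_6 = 0, u_7 = 26, u_8 = 26, u_9 = 24, u_{10} = 22, u_{11} = 18, u_{12} = 12, u_{13} = 2, u_{14} = 14, u_{15} = 16, u_{16} = 2, u_{17} = 18, u_{18} = 20, u_{19} = 10, u_{20} = 2, u_{21} = 12, u_{22} = 14, u_{23} = 26, u_{24} = 12, u_{25} = 10, u_{26} = 22, u_{27} = 4, u_{28} = 26, u_{29} = 2, u_{30} = 0, u_{31} = 2, u_{32} = 2, u_{33} = 4, u_{34} = 6, u_{35} = 10, u_{36} = 16, u_{37} = 26, u_{38} = 14, u_{39} = 12, u_{40} = 26, u_{41} = 10, u_{42} = 8, u_{43} = 18, u_{44} = 26, u_{45} = 16, u_{46} = 14, u_{47} = 2, u_{48} = 16, u_{49} = 18, u_{50} = 6.
Since (u_{49}, u_{50}) = (u_1, u_2) = (18, 6) (two consecutive terms determine the rest), the sequence is periodic with period 48.
(1433 - 1) mod 48 = 40, so u_{1433} = u_{41} = 10.

10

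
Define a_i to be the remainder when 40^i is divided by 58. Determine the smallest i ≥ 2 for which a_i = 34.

a_1 = 40; a_2 = 34; a_3 = 26; a_4 = 54; a_5 = 14; a_6 = 38; a_7 = 12; a_8 = 16; a_9 = 2; a_{10} = 22; a_{11} = 10; a_{12} = 52; a_{13} = 50; a_{14} = 28; a_{15} = 18; a_{16} = 24; a_{17} = 32; a_{18} = 4; a_{19} = 44; a_{20} = 20; a_{21} = 46; a_{22} = 42; a_{23} = 56; a_{24} = 36; a_{25} = 48; a_{26} = 6; a_{27} = 8; a_{28} = 30; a_{29} = 40.
Since a_{29} = a_1 = 40, the sequence is periodic with period 28.
The value 34 first appears (with i ≥ 2) at a_2.

2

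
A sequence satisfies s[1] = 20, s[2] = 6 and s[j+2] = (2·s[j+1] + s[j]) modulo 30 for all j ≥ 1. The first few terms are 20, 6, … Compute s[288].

26

We have s[1] = 20,  s[2] = 6,  s[3] = 2,  s[4] = 10,  s[5] = 22,  s[6] = 24,  s[7] = 10,  s[8] = 14,  s[9] = 8,  s[10] = 0,  s[11] = 8,  s[12] = 16,  s[13] = 10,  s[14] = 6,  s[15] = 22,  s[16] = 20,  s[17] = 2,  s[18] = 24,  s[19] = 20,  s[20] = 4,  s[21] = 28,  s[22] = 0,  s[23] = 28,  s[24] = 26,  s[25] = 20,  s[26] = 6.
The sequence repeats with period 24.
So s[288] = s[1 + ((288-1) mod 24)] = s[24] = 26.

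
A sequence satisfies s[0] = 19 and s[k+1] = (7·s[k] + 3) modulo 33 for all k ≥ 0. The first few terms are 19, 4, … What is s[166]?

s[0] = 19, s[1] = 4, s[2] = 31, s[3] = 22, s[4] = 25, s[5] = 13, s[6] = 28, s[7] = 1, s[8] = 10, s[9] = 7, s[10] = 19.
The sequence repeats with period 10.
(166 - 0) mod 10 = 6, so s[166] = s[6] = 28.

28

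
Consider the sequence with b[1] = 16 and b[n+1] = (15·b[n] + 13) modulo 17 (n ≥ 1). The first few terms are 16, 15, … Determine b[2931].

0

We have b[1] = 16; b[2] = 15; b[3] = 0; b[4] = 13; b[5] = 4; b[6] = 5; b[7] = 3; b[8] = 7; b[9] = 16.
Since b[9] = b[1] = 16, the sequence is periodic with period 8.
So b[2931] = b[1 + ((2931-1) mod 8)] = b[3] = 0.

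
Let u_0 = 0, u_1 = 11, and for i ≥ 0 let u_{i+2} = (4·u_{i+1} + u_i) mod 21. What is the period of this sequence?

16

We have u_0 = 0; u_1 = 11; u_2 = 2; u_3 = 19; u_4 = 15; u_5 = 16; u_6 = 16; u_7 = 17; u_8 = 0; u_9 = 17; u_{10} = 5; u_{11} = 16; u_{12} = 6; u_{13} = 19; u_{14} = 19; u_{15} = 11; u_{16} = 0; u_{17} = 11.
Since (u_{16}, u_{17}) = (u_0, u_1) = (0, 11) (two consecutive terms determine the rest), the sequence is periodic with period 16.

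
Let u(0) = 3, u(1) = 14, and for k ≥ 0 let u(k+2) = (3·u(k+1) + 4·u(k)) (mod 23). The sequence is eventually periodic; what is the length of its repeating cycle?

We have u(0) = 3; u(1) = 14; u(2) = 8; u(3) = 11; u(4) = 19; u(5) = 9; u(6) = 11; u(7) = 0; u(8) = 21; u(9) = 17; u(10) = 20; u(11) = 13; u(12) = 4; u(13) = 18; u(14) = 1; u(15) = 6; u(16) = 22; u(17) = 21; u(18) = 13; u(19) = 8; u(20) = 7; u(21) = 7; u(22) = 3; u(23) = 14.
Since (u(22), u(23)) = (u(0), u(1)) = (3, 14) (two consecutive terms determine the rest), the sequence is periodic with period 22.

22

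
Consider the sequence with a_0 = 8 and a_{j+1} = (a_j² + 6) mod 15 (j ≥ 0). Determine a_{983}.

We have a_0 = 8,  a_1 = 10,  a_2 = 1,  a_3 = 7,  a_4 = 10.
Since a_4 = a_1 = 10, the sequence is eventually periodic: after a pre-period of length 1 it cycles with period 3.
For j ≥ 1, a_j depends only on (j - 1) mod 3. (983 - 1) mod 3 = 1, so a_{983} = a_2 = 1.

1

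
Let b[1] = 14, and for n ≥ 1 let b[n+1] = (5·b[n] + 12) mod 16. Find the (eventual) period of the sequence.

We have b[1] = 14; b[2] = 2; b[3] = 6; b[4] = 10; b[5] = 14.
Since b[5] = b[1] = 14, the sequence is periodic with period 4.

4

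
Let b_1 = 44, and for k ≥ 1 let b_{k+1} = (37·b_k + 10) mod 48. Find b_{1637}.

36

We have b_1 = 44,  b_2 = 6,  b_3 = 40,  b_4 = 2,  b_5 = 36,  b_6 = 46,  b_7 = 32,  b_8 = 42,  b_9 = 28,  b_{10} = 38,  b_{11} = 24,  b_{12} = 34,  b_{13} = 20,  b_{14} = 30,  b_{15} = 16,  b_{16} = 26,  b_{17} = 12,  b_{18} = 22,  b_{19} = 8,  b_{20} = 18,  b_{21} = 4,  b_{22} = 14,  b_{23} = 0,  b_{24} = 10,  b_{25} = 44.
Since b_{25} = b_1 = 44, the sequence is periodic with period 24.
So b_{1637} = b_{1 + ((1637-1) mod 24)} = b_5 = 36.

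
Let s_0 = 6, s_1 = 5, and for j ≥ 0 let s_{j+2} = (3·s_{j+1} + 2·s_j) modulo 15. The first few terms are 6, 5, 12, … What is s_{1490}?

12

Listing terms: s_0 = 6; s_1 = 5; s_2 = 12; s_3 = 1; s_4 = 12; s_5 = 8; s_6 = 3; s_7 = 10; s_8 = 6; s_9 = 8; s_{10} = 6; s_{11} = 4; s_{12} = 9; s_{13} = 5; s_{14} = 3; s_{15} = 4; s_{16} = 3; s_{17} = 2; s_{18} = 12; s_{19} = 10; s_{20} = 9; s_{21} = 2; s_{22} = 9; s_{23} = 1; s_{24} = 6; s_{25} = 5.
The sequence repeats with period 24.
So s_{1490} = s_{0 + ((1490-0) mod 24)} = s_2 = 12.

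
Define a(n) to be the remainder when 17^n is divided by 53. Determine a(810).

46

a(1) = 17,  a(2) = 24,  a(3) = 37,  a(4) = 46,  a(5) = 40,  a(6) = 44,  a(7) = 6,  a(8) = 49,  a(9) = 38,  a(10) = 10,  a(11) = 11,  a(12) = 28,  a(13) = 52,  a(14) = 36,  a(15) = 29,  a(16) = 16,  a(17) = 7,  a(18) = 13,  a(19) = 9,  a(20) = 47,  a(21) = 4,  a(22) = 15,  a(23) = 43,  a(24) = 42,  a(25) = 25,  a(26) = 1,  a(27) = 17.
The sequence repeats with period 26.
So a(810) = a(1 + ((810-1) mod 26)) = a(4) = 46.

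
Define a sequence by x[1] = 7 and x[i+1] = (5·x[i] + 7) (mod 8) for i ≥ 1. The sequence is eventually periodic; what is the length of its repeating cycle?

8

We have x[1] = 7, x[2] = 2, x[3] = 1, x[4] = 4, x[5] = 3, x[6] = 6, x[7] = 5, x[8] = 0, x[9] = 7.
Since x[9] = x[1] = 7, the sequence is periodic with period 8.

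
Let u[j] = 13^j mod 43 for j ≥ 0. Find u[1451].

40

We have u[0] = 1; u[1] = 13; u[2] = 40; u[3] = 4; u[4] = 9; u[5] = 31; u[6] = 16; u[7] = 36; u[8] = 38; u[9] = 21; u[10] = 15; u[11] = 23; u[12] = 41; u[13] = 17; u[14] = 6; u[15] = 35; u[16] = 25; u[17] = 24; u[18] = 11; u[19] = 14; u[20] = 10; u[21] = 1.
The sequence repeats with period 21.
So u[1451] = u[0 + ((1451-0) mod 21)] = u[2] = 40.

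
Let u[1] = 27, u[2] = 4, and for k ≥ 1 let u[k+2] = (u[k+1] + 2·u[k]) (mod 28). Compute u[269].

14

Listing terms: u[1] = 27,  u[2] = 4,  u[3] = 2,  u[4] = 10,  u[5] = 14,  u[6] = 6,  u[7] = 6,  u[8] = 18,  u[9] = 2,  u[10] = 10.
Since (u[9], u[10]) = (u[3], u[4]) = (2, 10) (two consecutive terms determine the rest), the sequence is eventually periodic: after a pre-period of length 2 it cycles with period 6.
For k ≥ 3, u[k] depends only on (k - 3) mod 6. (269 - 3) mod 6 = 2, so u[269] = u[5] = 14.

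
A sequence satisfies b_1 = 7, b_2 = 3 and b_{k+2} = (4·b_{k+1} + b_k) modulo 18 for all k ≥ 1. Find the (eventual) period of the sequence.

Computing terms: b_1 = 7,  b_2 = 3,  b_3 = 1,  b_4 = 7,  b_5 = 11,  b_6 = 15,  b_7 = 17,  b_8 = 11,  b_9 = 7,  b_{10} = 3.
Since (b_9, b_{10}) = (b_1, b_2) = (7, 3) (two consecutive terms determine the rest), the sequence is periodic with period 8.

8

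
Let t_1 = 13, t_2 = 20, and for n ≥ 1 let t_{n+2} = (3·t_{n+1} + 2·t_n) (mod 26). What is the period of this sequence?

Computing terms: t_1 = 13,  t_2 = 20,  t_3 = 8,  t_4 = 12,  t_5 = 0,  t_6 = 24,  t_7 = 20,  t_8 = 4,  t_9 = 0,  t_{10} = 8,  t_{11} = 24,  t_{12} = 10,  t_{13} = 0,  t_{14} = 20,  t_{15} = 8.
Since (t_{14}, t_{15}) = (t_2, t_3) = (20, 8) (two consecutive terms determine the rest), the sequence is eventually periodic: after a pre-period of length 1 it cycles with period 12.

12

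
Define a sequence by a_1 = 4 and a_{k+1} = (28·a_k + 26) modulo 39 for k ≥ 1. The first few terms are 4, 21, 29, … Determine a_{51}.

29

Computing terms: a_1 = 4; a_2 = 21; a_3 = 29; a_4 = 19; a_5 = 12; a_6 = 11; a_7 = 22; a_8 = 18; a_9 = 23; a_{10} = 7; a_{11} = 27; a_{12} = 2; a_{13} = 4.
Since a_{13} = a_1 = 4, the sequence is periodic with period 12.
So a_{51} = a_{1 + ((51-1) mod 12)} = a_3 = 29.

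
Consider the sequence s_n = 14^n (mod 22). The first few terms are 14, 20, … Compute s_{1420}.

s_1 = 14,  s_2 = 20,  s_3 = 16,  s_4 = 4,  s_5 = 12,  s_6 = 14.
Since s_6 = s_1 = 14, the sequence is periodic with period 5.
(1420 - 1) mod 5 = 4, so s_{1420} = s_5 = 12.

12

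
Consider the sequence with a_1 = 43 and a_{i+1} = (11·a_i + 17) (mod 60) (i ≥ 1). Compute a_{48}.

22

We have a_1 = 43,  a_2 = 10,  a_3 = 7,  a_4 = 34,  a_5 = 31,  a_6 = 58,  a_7 = 55,  a_8 = 22,  a_9 = 19,  a_{10} = 46,  a_{11} = 43.
Since a_{11} = a_1 = 43, the sequence is periodic with period 10.
So a_{48} = a_{1 + ((48-1) mod 10)} = a_8 = 22.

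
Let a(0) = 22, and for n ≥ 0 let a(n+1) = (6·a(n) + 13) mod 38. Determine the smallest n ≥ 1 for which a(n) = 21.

6

Computing terms: a(0) = 22,  a(1) = 31,  a(2) = 9,  a(3) = 29,  a(4) = 35,  a(5) = 33,  a(6) = 21,  a(7) = 25,  a(8) = 11,  a(9) = 3,  a(10) = 31.
Since a(10) = a(1) = 31, the sequence is eventually periodic: after a pre-period of length 1 it cycles with period 9.
The value 21 first appears (with n ≥ 1) at a(6).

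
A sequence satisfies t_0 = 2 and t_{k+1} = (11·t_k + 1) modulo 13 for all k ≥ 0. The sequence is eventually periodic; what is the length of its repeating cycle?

12

Listing terms: t_0 = 2,  t_1 = 10,  t_2 = 7,  t_3 = 0,  t_4 = 1,  t_5 = 12,  t_6 = 3,  t_7 = 8,  t_8 = 11,  t_9 = 5,  t_{10} = 4,  t_{11} = 6,  t_{12} = 2.
Since t_{12} = t_0 = 2, the sequence is periodic with period 12.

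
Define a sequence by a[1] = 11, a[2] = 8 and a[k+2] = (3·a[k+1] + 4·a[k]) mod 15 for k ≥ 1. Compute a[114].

11

a[1] = 11, a[2] = 8, a[3] = 8, a[4] = 11, a[5] = 5, a[6] = 14, a[7] = 2, a[8] = 2, a[9] = 14, a[10] = 5, a[11] = 11, a[12] = 8.
Since (a[11], a[12]) = (a[1], a[2]) = (11, 8) (two consecutive terms determine the rest), the sequence is periodic with period 10.
So a[114] = a[1 + ((114-1) mod 10)] = a[4] = 11.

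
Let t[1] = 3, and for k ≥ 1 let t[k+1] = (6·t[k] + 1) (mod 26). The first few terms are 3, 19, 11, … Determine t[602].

19

We have t[1] = 3,  t[2] = 19,  t[3] = 11,  t[4] = 15,  t[5] = 13,  t[6] = 1,  t[7] = 7,  t[8] = 17,  t[9] = 25,  t[10] = 21,  t[11] = 23,  t[12] = 9,  t[13] = 3.
The sequence repeats with period 12.
So t[602] = t[1 + ((602-1) mod 12)] = t[2] = 19.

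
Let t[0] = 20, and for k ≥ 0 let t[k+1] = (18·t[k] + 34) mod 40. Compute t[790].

Computing terms: t[0] = 20,  t[1] = 34,  t[2] = 6,  t[3] = 22,  t[4] = 30,  t[5] = 14,  t[6] = 6.
Since t[6] = t[2] = 6, the sequence is eventually periodic: after a pre-period of length 2 it cycles with period 4.
For k ≥ 2, t[k] depends only on (k - 2) mod 4. (790 - 2) mod 4 = 0, so t[790] = t[2] = 6.

6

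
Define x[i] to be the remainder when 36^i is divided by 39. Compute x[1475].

30

x[1] = 36, x[2] = 9, x[3] = 12, x[4] = 3, x[5] = 30, x[6] = 27, x[7] = 36.
Since x[7] = x[1] = 36, the sequence is periodic with period 6.
(1475 - 1) mod 6 = 4, so x[1475] = x[5] = 30.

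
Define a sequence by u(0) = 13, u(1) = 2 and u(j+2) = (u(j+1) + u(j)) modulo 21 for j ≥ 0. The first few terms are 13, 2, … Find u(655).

Computing terms: u(0) = 13,  u(1) = 2,  u(2) = 15,  u(3) = 17,  u(4) = 11,  u(5) = 7,  u(6) = 18,  u(7) = 4,  u(8) = 1,  u(9) = 5,  u(10) = 6,  u(11) = 11,  u(12) = 17,  u(13) = 7,  u(14) = 3,  u(15) = 10,  u(16) = 13,  u(17) = 2.
Since (u(16), u(17)) = (u(0), u(1)) = (13, 2) (two consecutive terms determine the rest), the sequence is periodic with period 16.
(655 - 0) mod 16 = 15, so u(655) = u(15) = 10.

10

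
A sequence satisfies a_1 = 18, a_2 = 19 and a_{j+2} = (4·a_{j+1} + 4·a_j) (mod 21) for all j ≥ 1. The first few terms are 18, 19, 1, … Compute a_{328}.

10

Computing terms: a_1 = 18, a_2 = 19, a_3 = 1, a_4 = 17, a_5 = 9, a_6 = 20, a_7 = 11, a_8 = 19, a_9 = 15, a_{10} = 10, a_{11} = 16, a_{12} = 20, a_{13} = 18, a_{14} = 5, a_{15} = 8, a_{16} = 10, a_{17} = 9, a_{18} = 13, a_{19} = 4, a_{20} = 5, a_{21} = 15, a_{22} = 17, a_{23} = 2, a_{24} = 13, a_{25} = 18, a_{26} = 19.
Since (a_{25}, a_{26}) = (a_1, a_2) = (18, 19) (two consecutive terms determine the rest), the sequence is periodic with period 24.
So a_{328} = a_{1 + ((328-1) mod 24)} = a_{16} = 10.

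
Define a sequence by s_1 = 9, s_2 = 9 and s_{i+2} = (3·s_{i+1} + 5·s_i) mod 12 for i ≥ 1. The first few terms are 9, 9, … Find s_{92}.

Listing terms: s_1 = 9,  s_2 = 9,  s_3 = 0,  s_4 = 9,  s_5 = 3,  s_6 = 6,  s_7 = 9,  s_8 = 9.
The sequence repeats with period 6.
(92 - 1) mod 6 = 1, so s_{92} = s_2 = 9.

9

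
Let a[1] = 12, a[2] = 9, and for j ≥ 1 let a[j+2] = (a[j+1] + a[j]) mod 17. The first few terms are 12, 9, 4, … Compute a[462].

1

Listing terms: a[1] = 12,  a[2] = 9,  a[3] = 4,  a[4] = 13,  a[5] = 0,  a[6] = 13,  a[7] = 13,  a[8] = 9,  a[9] = 5,  a[10] = 14,  a[11] = 2,  a[12] = 16,  a[13] = 1,  a[14] = 0,  a[15] = 1,  a[16] = 1,  a[17] = 2,  a[18] = 3,  a[19] = 5,  a[20] = 8,  a[21] = 13,  a[22] = 4,  a[23] = 0,  a[24] = 4,  a[25] = 4,  a[26] = 8,  a[27] = 12,  a[28] = 3,  a[29] = 15,  a[30] = 1,  a[31] = 16,  a[32] = 0,  a[33] = 16,  a[34] = 16,  a[35] = 15,  a[36] = 14,  a[37] = 12,  a[38] = 9.
Since (a[37], a[38]) = (a[1], a[2]) = (12, 9) (two consecutive terms determine the rest), the sequence is periodic with period 36.
(462 - 1) mod 36 = 29, so a[462] = a[30] = 1.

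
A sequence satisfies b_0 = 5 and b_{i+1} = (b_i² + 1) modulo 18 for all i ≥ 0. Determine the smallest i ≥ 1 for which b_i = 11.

2

b_0 = 5; b_1 = 8; b_2 = 11; b_3 = 14; b_4 = 17; b_5 = 2; b_6 = 5.
Since b_6 = b_0 = 5, the sequence is periodic with period 6.
The value 11 first appears (with i ≥ 1) at b_2.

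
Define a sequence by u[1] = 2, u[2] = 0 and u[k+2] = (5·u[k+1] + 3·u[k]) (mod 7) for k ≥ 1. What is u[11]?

0

u[1] = 2, u[2] = 0, u[3] = 6, u[4] = 2, u[5] = 0.
The sequence repeats with period 3.
So u[11] = u[1 + ((11-1) mod 3)] = u[2] = 0.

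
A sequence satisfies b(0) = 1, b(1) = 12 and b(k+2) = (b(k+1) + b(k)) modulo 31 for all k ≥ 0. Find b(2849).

11

Listing terms: b(0) = 1, b(1) = 12, b(2) = 13, b(3) = 25, b(4) = 7, b(5) = 1, b(6) = 8, b(7) = 9, b(8) = 17, b(9) = 26, b(10) = 12, b(11) = 7, b(12) = 19, b(13) = 26, b(14) = 14, b(15) = 9, b(16) = 23, b(17) = 1, b(18) = 24, b(19) = 25, b(20) = 18, b(21) = 12, b(22) = 30, b(23) = 11, b(24) = 10, b(25) = 21, b(26) = 0, b(27) = 21, b(28) = 21, b(29) = 11, b(30) = 1, b(31) = 12.
Since (b(30), b(31)) = (b(0), b(1)) = (1, 12) (two consecutive terms determine the rest), the sequence is periodic with period 30.
So b(2849) = b(0 + ((2849-0) mod 30)) = b(29) = 11.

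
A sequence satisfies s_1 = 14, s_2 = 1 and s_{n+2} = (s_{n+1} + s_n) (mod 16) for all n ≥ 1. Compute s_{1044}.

We have s_1 = 14; s_2 = 1; s_3 = 15; s_4 = 0; s_5 = 15; s_6 = 15; s_7 = 14; s_8 = 13; s_9 = 11; s_{10} = 8; s_{11} = 3; s_{12} = 11; s_{13} = 14; s_{14} = 9; s_{15} = 7; s_{16} = 0; s_{17} = 7; s_{18} = 7; s_{19} = 14; s_{20} = 5; s_{21} = 3; s_{22} = 8; s_{23} = 11; s_{24} = 3; s_{25} = 14; s_{26} = 1.
Since (s_{25}, s_{26}) = (s_1, s_2) = (14, 1) (two consecutive terms determine the rest), the sequence is periodic with period 24.
(1044 - 1) mod 24 = 11, so s_{1044} = s_{12} = 11.

11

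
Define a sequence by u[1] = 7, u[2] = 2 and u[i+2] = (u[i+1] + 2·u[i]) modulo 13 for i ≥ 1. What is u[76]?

Computing terms: u[1] = 7; u[2] = 2; u[3] = 3; u[4] = 7; u[5] = 0; u[6] = 1; u[7] = 1; u[8] = 3; u[9] = 5; u[10] = 11; u[11] = 8; u[12] = 4; u[13] = 7; u[14] = 2.
Since (u[13], u[14]) = (u[1], u[2]) = (7, 2) (two consecutive terms determine the rest), the sequence is periodic with period 12.
So u[76] = u[1 + ((76-1) mod 12)] = u[4] = 7.

7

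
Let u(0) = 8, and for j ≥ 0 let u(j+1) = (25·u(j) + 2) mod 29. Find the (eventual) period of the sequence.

We have u(0) = 8; u(1) = 28; u(2) = 6; u(3) = 7; u(4) = 3; u(5) = 19; u(6) = 13; u(7) = 8.
Since u(7) = u(0) = 8, the sequence is periodic with period 7.

7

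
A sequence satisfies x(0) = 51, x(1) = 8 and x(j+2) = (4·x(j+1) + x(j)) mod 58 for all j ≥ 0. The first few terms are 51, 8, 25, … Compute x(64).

15

Listing terms: x(0) = 51,  x(1) = 8,  x(2) = 25,  x(3) = 50,  x(4) = 51,  x(5) = 22,  x(6) = 23,  x(7) = 56,  x(8) = 15,  x(9) = 0,  x(10) = 15,  x(11) = 2,  x(12) = 23,  x(13) = 36,  x(14) = 51,  x(15) = 8.
Since (x(14), x(15)) = (x(0), x(1)) = (51, 8) (two consecutive terms determine the rest), the sequence is periodic with period 14.
So x(64) = x(0 + ((64-0) mod 14)) = x(8) = 15.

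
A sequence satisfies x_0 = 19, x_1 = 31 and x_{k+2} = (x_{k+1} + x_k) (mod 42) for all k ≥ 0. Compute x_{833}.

x_0 = 19; x_1 = 31; x_2 = 8; x_3 = 39; x_4 = 5; x_5 = 2; x_6 = 7; x_7 = 9; x_8 = 16; x_9 = 25; x_{10} = 41; x_{11} = 24; x_{12} = 23; x_{13} = 5; x_{14} = 28; x_{15} = 33; x_{16} = 19; x_{17} = 10; x_{18} = 29; x_{19} = 39; x_{20} = 26; x_{21} = 23; x_{22} = 7; x_{23} = 30; x_{24} = 37; x_{25} = 25; x_{26} = 20; x_{27} = 3; x_{28} = 23; x_{29} = 26; x_{30} = 7; x_{31} = 33; x_{32} = 40; x_{33} = 31; x_{34} = 29; x_{35} = 18; x_{36} = 5; x_{37} = 23; x_{38} = 28; x_{39} = 9; x_{40} = 37; x_{41} = 4; x_{42} = 41; x_{43} = 3; x_{44} = 2; x_{45} = 5; x_{46} = 7; x_{47} = 12; x_{48} = 19; x_{49} = 31.
The sequence repeats with period 48.
So x_{833} = x_{0 + ((833-0) mod 48)} = x_{17} = 10.

10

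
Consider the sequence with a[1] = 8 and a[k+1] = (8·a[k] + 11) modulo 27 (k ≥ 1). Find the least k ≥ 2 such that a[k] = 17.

We have a[1] = 8; a[2] = 21; a[3] = 17; a[4] = 12; a[5] = 26; a[6] = 3; a[7] = 8.
Since a[7] = a[1] = 8, the sequence is periodic with period 6.
The value 17 first appears (with k ≥ 2) at a[3].

3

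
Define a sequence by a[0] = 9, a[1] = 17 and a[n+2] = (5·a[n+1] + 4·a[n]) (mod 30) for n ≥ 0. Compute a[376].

Computing terms: a[0] = 9,  a[1] = 17,  a[2] = 1,  a[3] = 13,  a[4] = 9,  a[5] = 7,  a[6] = 11,  a[7] = 23,  a[8] = 9,  a[9] = 17.
The sequence repeats with period 8.
(376 - 0) mod 8 = 0, so a[376] = a[0] = 9.

9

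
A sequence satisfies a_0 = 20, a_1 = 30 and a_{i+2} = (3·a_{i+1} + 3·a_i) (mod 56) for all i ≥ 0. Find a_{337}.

Computing terms: a_0 = 20,  a_1 = 30,  a_2 = 38,  a_3 = 36,  a_4 = 54,  a_5 = 46,  a_6 = 20,  a_7 = 30.
Since (a_6, a_7) = (a_0, a_1) = (20, 30) (two consecutive terms determine the rest), the sequence is periodic with period 6.
(337 - 0) mod 6 = 1, so a_{337} = a_1 = 30.

30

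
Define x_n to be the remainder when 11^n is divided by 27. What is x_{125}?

5

x_1 = 11,  x_2 = 13,  x_3 = 8,  x_4 = 7,  x_5 = 23,  x_6 = 10,  x_7 = 2,  x_8 = 22,  x_9 = 26,  x_{10} = 16,  x_{11} = 14,  x_{12} = 19,  x_{13} = 20,  x_{14} = 4,  x_{15} = 17,  x_{16} = 25,  x_{17} = 5,  x_{18} = 1,  x_{19} = 11.
The sequence repeats with period 18.
(125 - 1) mod 18 = 16, so x_{125} = x_{17} = 5.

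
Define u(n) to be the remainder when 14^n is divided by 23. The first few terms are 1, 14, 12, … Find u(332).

We have u(0) = 1; u(1) = 14; u(2) = 12; u(3) = 7; u(4) = 6; u(5) = 15; u(6) = 3; u(7) = 19; u(8) = 13; u(9) = 21; u(10) = 18; u(11) = 22; u(12) = 9; u(13) = 11; u(14) = 16; u(15) = 17; u(16) = 8; u(17) = 20; u(18) = 4; u(19) = 10; u(20) = 2; u(21) = 5; u(22) = 1.
The sequence repeats with period 22.
So u(332) = u(0 + ((332-0) mod 22)) = u(2) = 12.

12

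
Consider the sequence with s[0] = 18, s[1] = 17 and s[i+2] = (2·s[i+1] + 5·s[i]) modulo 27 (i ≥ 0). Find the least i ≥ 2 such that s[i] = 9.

3

s[0] = 18, s[1] = 17, s[2] = 16, s[3] = 9, s[4] = 17, s[5] = 25, s[6] = 0, s[7] = 17, s[8] = 7, s[9] = 18, s[10] = 17.
The sequence repeats with period 9.
The value 9 first appears (with i ≥ 2) at s[3].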